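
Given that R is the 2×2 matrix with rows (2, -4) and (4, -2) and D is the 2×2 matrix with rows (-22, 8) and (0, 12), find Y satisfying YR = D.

Since R sits to the right of Y, Y = DR⁻¹.
det R = 12; the adjugate gives R⁻¹ = [[-1/6, 1/3], [-1/3, 1/6]].
Y = DR⁻¹ = [[-22, 8], [0, 12]] · [[-1/6, 1/3], [-1/3, 1/6]] = [[1, -6], [-4, 2]].

Y = [[1, -6], [-4, 2]]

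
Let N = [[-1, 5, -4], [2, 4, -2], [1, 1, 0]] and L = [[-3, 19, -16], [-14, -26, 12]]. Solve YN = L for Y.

Right-multiplying both sides by N⁻¹ gives Y = LN⁻¹.
det N = -4; the adjugate gives N⁻¹ = [[-1/2, 1, -3/2], [1/2, -1, 5/2], [1/2, -3/2, 7/2]].
Y = LN⁻¹ = [[-3, 19, -16], [-14, -26, 12]] · [[-1/2, 1, -3/2], [1/2, -1, 5/2], [1/2, -3/2, 7/2]] = [[3, 2, -4], [0, -6, -2]].

Y = [[3, 2, -4], [0, -6, -2]]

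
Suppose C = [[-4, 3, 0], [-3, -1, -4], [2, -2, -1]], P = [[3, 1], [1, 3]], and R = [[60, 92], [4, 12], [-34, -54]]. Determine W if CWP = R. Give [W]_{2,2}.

Left-multiply by C⁻¹ and right-multiply by P⁻¹: W = C⁻¹RP⁻¹.
det C = -5, so C⁻¹ = [[7/5, -3/5, 12/5], [11/5, -4/5, 16/5], [-8/5, 2/5, -13/5]].
det P = 8; the adjugate gives P⁻¹ = [[3/8, -1/8], [-1/8, 3/8]].
C⁻¹R = [[0, -8], [20, 20], [-6, -2]].
W = (C⁻¹R)P⁻¹ = [[1, -3], [5, 5], [-2, 0]].

5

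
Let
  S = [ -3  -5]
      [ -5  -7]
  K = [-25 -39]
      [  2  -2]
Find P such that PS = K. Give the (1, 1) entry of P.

5

S is on the right of P, so right-multiply by S⁻¹: P = KS⁻¹.
det S = -4, so S⁻¹ = [[7/4, -5/4], [-5/4, 3/4]].
P = KS⁻¹ = [[-25, -39], [2, -2]] · [[7/4, -5/4], [-5/4, 3/4]] = [[5, 2], [6, -4]].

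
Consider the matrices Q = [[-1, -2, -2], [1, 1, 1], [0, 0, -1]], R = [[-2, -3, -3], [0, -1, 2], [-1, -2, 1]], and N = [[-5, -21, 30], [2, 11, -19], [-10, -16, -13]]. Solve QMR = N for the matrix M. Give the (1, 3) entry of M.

-1

Isolating M: multiply by Q⁻¹ from the left and R⁻¹ from the right, so M = Q⁻¹NR⁻¹.
det Q = -1, so Q⁻¹ = [[1, 2, 0], [-1, -1, 1], [0, 0, -1]].
det R = 3; the adjugate gives R⁻¹ = [[1, 3, -3], [-2/3, -5/3, 4/3], [-1/3, -1/3, 2/3]].
Q⁻¹N = [[-1, 1, -8], [-7, -6, -24], [10, 16, 13]].
M = (Q⁻¹N)R⁻¹ = [[1, -2, -1], [5, -3, -3], [-5, -1, 0]].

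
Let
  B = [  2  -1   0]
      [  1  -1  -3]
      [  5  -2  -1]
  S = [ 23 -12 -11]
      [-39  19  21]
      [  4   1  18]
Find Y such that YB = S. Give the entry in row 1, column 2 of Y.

Since B sits to the right of Y, Y = SB⁻¹.
det B = 4, so B⁻¹ = [[-5/4, -1/4, 3/4], [-7/2, -1/2, 3/2], [3/4, -1/4, -1/4]].
Y = SB⁻¹ = [[23, -12, -11], [-39, 19, 21], [4, 1, 18]] · [[-5/4, -1/4, 3/4], [-7/2, -1/2, 3/2], [3/4, -1/4, -1/4]] = [[5, 3, 2], [-2, -5, -6], [5, -6, 0]].

3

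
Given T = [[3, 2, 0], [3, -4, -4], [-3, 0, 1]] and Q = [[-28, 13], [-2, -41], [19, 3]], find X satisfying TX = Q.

Since T multiplies X on the left, X = T⁻¹Q.
det T = 6, so T⁻¹ = [[-2/3, -1/3, -4/3], [3/2, 1/2, 2], [-2, -1, -3]].
X = T⁻¹Q = [[-2/3, -1/3, -4/3], [3/2, 1/2, 2], [-2, -1, -3]] · [[-28, 13], [-2, -41], [19, 3]] = [[-6, 1], [-5, 5], [1, 6]].

X = [[-6, 1], [-5, 5], [1, 6]]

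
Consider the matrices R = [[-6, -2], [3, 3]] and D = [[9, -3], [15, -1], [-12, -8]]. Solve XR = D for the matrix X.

R is on the right of X, so right-multiply by R⁻¹: X = DR⁻¹.
det R = -12; the adjugate gives R⁻¹ = [[-1/4, -1/6], [1/4, 1/2]].
X = DR⁻¹ = [[9, -3], [15, -1], [-12, -8]] · [[-1/4, -1/6], [1/4, 1/2]] = [[-3, -3], [-4, -3], [1, -2]].

X = [[-3, -3], [-4, -3], [1, -2]]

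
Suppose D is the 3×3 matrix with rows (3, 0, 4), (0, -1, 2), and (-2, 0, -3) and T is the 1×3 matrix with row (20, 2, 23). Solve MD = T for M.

D is on the right of M, so right-multiply by D⁻¹: M = TD⁻¹.
det D = 1; the adjugate gives D⁻¹ = [[3, 0, 4], [-4, -1, -6], [-2, 0, -3]].
M = TD⁻¹ = [[20, 2, 23]] · [[3, 0, 4], [-4, -1, -6], [-2, 0, -3]] = [[6, -2, -1]].

M = [[6, -2, -1]]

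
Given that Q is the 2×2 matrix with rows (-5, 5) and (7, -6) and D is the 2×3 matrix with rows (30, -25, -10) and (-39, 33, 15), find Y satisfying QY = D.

Y = [[-3, 3, 3], [3, -2, 1]]

Q is on the left of Y, so left-multiply by Q⁻¹: Y = Q⁻¹D.
Q has determinant -5; Q⁻¹ = [[6/5, 1], [7/5, 1]].
Y = Q⁻¹D = [[6/5, 1], [7/5, 1]] · [[30, -25, -10], [-39, 33, 15]] = [[-3, 3, 3], [3, -2, 1]].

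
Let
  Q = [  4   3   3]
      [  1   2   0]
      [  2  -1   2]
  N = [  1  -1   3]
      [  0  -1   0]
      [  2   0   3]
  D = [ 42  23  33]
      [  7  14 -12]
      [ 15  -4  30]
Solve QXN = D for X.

Isolating X: multiply by Q⁻¹ from the left and N⁻¹ from the right, so X = Q⁻¹DN⁻¹.
det Q = -5, so Q⁻¹ = [[-4/5, 9/5, 6/5], [2/5, -2/5, -3/5], [1, -2, -1]].
det N = 3, so N⁻¹ = [[-1, 1, 1], [0, -1, 0], [2/3, -2/3, -1/3]].
Q⁻¹D = [[-3, 2, -12], [5, 6, 0], [13, -1, 27]].
X = (Q⁻¹D)N⁻¹ = [[-5, 3, 1], [-5, -1, 5], [5, -4, 4]].

X = [[-5, 3, 1], [-5, -1, 5], [5, -4, 4]]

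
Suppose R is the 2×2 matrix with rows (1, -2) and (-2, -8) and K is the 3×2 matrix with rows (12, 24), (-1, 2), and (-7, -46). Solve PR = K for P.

R is on the right of P, so right-multiply by R⁻¹: P = KR⁻¹.
det R = -12; the adjugate gives R⁻¹ = [[2/3, -1/6], [-1/6, -1/12]].
P = KR⁻¹ = [[12, 24], [-1, 2], [-7, -46]] · [[2/3, -1/6], [-1/6, -1/12]] = [[4, -4], [-1, 0], [3, 5]].

P = [[4, -4], [-1, 0], [3, 5]]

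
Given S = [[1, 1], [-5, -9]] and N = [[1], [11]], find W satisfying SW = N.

W = [[5], [-4]]

Since S multiplies W on the left, W = S⁻¹N.
S has determinant -4; S⁻¹ = [[9/4, 1/4], [-5/4, -1/4]].
W = S⁻¹N = [[9/4, 1/4], [-5/4, -1/4]] · [[1], [11]] = [[5], [-4]].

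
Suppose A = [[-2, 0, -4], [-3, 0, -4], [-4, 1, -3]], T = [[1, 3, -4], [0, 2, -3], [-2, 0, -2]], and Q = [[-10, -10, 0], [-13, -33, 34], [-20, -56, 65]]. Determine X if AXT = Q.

X = [[5, 4, 1], [3, 0, 4], [-5, 3, -3]]

Isolating X: multiply by A⁻¹ from the left and T⁻¹ from the right, so X = A⁻¹QT⁻¹.
det A = 4; the adjugate gives A⁻¹ = [[1, -1, 0], [7/4, -5/2, 1], [-3/4, 1/2, 0]].
T has determinant -2; T⁻¹ = [[2, -3, 1/2], [-3, 5, -3/2], [-2, 3, -1]].
A⁻¹Q = [[3, 23, -34], [-5, 9, -20], [1, -9, 17]].
X = (A⁻¹Q)T⁻¹ = [[5, 4, 1], [3, 0, 4], [-5, 3, -3]].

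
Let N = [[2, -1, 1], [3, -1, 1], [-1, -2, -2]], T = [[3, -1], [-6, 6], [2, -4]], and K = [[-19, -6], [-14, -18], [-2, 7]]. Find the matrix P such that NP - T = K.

NP = K + T = [[-16, -7], [-20, -12], [0, 3]].
Left-multiplying both sides by N⁻¹ gives P = N⁻¹(K + T).
det N = -4; the adjugate gives N⁻¹ = [[-1, 1, 0], [-5/4, 3/4, -1/4], [7/4, -5/4, -1/4]].
P = N⁻¹(K + T) = [[-4, -5], [5, -1], [-3, 2]].

P = [[-4, -5], [5, -1], [-3, 2]]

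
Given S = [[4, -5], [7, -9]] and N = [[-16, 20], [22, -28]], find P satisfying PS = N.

P = [[-4, 0], [2, 2]]

Since S sits to the right of P, P = NS⁻¹.
det S = -1; the adjugate gives S⁻¹ = [[9, -5], [7, -4]].
P = NS⁻¹ = [[-16, 20], [22, -28]] · [[9, -5], [7, -4]] = [[-4, 0], [2, 2]].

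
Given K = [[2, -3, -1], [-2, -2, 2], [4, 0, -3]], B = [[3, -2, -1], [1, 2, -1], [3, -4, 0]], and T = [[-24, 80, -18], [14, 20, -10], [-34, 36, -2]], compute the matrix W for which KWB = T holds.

W = [[3, -4, -2], [-1, -5, 4], [0, -2, 4]]

W = K⁻¹TB⁻¹ (apply K⁻¹ on the left and B⁻¹ on the right).
K has determinant -2; K⁻¹ = [[-3, 9/2, 4], [-1, 1, 1], [-4, 6, 5]].
B has determinant 4; B⁻¹ = [[-1, 1, 1], [-3/4, 3/4, 1/2], [-5/2, 3/2, 2]].
K⁻¹T = [[-1, -6, 1], [4, -24, 6], [10, -20, 2]].
W = (K⁻¹T)B⁻¹ = [[3, -4, -2], [-1, -5, 4], [0, -2, 4]].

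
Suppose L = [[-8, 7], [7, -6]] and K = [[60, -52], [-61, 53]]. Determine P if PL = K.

L is on the right of P, so right-multiply by L⁻¹: P = KL⁻¹.
L has determinant -1; L⁻¹ = [[6, 7], [7, 8]].
P = KL⁻¹ = [[60, -52], [-61, 53]] · [[6, 7], [7, 8]] = [[-4, 4], [5, -3]].

P = [[-4, 4], [5, -3]]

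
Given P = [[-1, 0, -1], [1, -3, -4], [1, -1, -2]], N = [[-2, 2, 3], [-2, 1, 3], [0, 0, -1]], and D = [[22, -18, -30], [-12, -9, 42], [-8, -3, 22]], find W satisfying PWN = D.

W = P⁻¹DN⁻¹ (apply P⁻¹ on the left and N⁻¹ on the right).
det P = -4; the adjugate gives P⁻¹ = [[-1/2, -1/4, 3/4], [1/2, -3/4, 5/4], [-1/2, 1/4, -3/4]].
det N = -2; the adjugate gives N⁻¹ = [[1/2, -1, -3/2], [1, -1, 0], [0, 0, -1]].
P⁻¹D = [[-14, 9, 21], [10, -6, -19], [-8, 9, 9]].
W = (P⁻¹D)N⁻¹ = [[2, 5, 0], [-1, -4, 4], [5, -1, 3]].

W = [[2, 5, 0], [-1, -4, 4], [5, -1, 3]]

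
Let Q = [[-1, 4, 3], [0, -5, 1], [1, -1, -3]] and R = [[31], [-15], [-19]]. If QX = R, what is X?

Since Q multiplies X on the left, X = Q⁻¹R.
Q has determinant 3; Q⁻¹ = [[16/3, 3, 19/3], [1/3, 0, 1/3], [5/3, 1, 5/3]].
X = Q⁻¹R = [[16/3, 3, 19/3], [1/3, 0, 1/3], [5/3, 1, 5/3]] · [[31], [-15], [-19]] = [[0], [4], [5]].

X = [[0], [4], [5]]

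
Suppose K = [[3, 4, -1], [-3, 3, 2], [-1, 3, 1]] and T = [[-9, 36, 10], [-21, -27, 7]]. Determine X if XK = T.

X = [[3, 5, 3], [-6, 2, -3]]

Since K sits to the right of X, X = TK⁻¹.
K has determinant 1; K⁻¹ = [[-3, -7, 11], [1, 2, -3], [-6, -13, 21]].
X = TK⁻¹ = [[-9, 36, 10], [-21, -27, 7]] · [[-3, -7, 11], [1, 2, -3], [-6, -13, 21]] = [[3, 5, 3], [-6, 2, -3]].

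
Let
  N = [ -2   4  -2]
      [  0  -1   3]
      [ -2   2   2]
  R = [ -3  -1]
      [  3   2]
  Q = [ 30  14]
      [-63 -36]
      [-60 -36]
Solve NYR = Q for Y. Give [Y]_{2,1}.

-3

Isolating Y: multiply by N⁻¹ from the left and R⁻¹ from the right, so Y = N⁻¹QR⁻¹.
det N = -4, so N⁻¹ = [[2, 3, -5/2], [3/2, 2, -3/2], [1/2, 1, -1/2]].
R has determinant -3; R⁻¹ = [[-2/3, -1/3], [1, 1]].
N⁻¹Q = [[21, 10], [9, 3], [-18, -11]].
Y = (N⁻¹Q)R⁻¹ = [[-4, 3], [-3, 0], [1, -5]].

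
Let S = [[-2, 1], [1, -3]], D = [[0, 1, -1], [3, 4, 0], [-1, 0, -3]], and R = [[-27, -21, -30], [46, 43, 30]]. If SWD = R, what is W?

W = [[0, 1, -4], [3, -4, 1]]

Isolating W: multiply by S⁻¹ from the left and D⁻¹ from the right, so W = S⁻¹RD⁻¹.
det S = 5; the adjugate gives S⁻¹ = [[-3/5, -1/5], [-1/5, -2/5]].
det D = 5; the adjugate gives D⁻¹ = [[-12/5, 3/5, 4/5], [9/5, -1/5, -3/5], [4/5, -1/5, -3/5]].
S⁻¹R = [[7, 4, 12], [-13, -13, -6]].
W = (S⁻¹R)D⁻¹ = [[0, 1, -4], [3, -4, 1]].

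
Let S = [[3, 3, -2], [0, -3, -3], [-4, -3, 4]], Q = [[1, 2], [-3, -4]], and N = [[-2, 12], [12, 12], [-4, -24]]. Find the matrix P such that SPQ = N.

P = [[2, 4], [4, 0], [-2, 2]]

Left-multiply by S⁻¹ and right-multiply by Q⁻¹: P = S⁻¹NQ⁻¹.
S has determinant -3; S⁻¹ = [[7, 2, 5], [-4, -4/3, -3], [4, 1, 3]].
det Q = 2, so Q⁻¹ = [[-2, -1], [3/2, 1/2]].
S⁻¹N = [[-10, -12], [4, 8], [-8, -12]].
P = (S⁻¹N)Q⁻¹ = [[2, 4], [4, 0], [-2, 2]].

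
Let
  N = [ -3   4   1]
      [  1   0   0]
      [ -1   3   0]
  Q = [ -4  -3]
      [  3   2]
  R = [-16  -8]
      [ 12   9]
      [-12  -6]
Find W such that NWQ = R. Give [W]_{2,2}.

Left-multiply by N⁻¹ and right-multiply by Q⁻¹: W = N⁻¹RQ⁻¹.
det N = 3, so N⁻¹ = [[0, 1, 0], [0, 1/3, 1/3], [1, 5/3, -4/3]].
det Q = 1; the adjugate gives Q⁻¹ = [[2, 3], [-3, -4]].
N⁻¹R = [[12, 9], [0, 1], [20, 15]].
W = (N⁻¹R)Q⁻¹ = [[-3, 0], [-3, -4], [-5, 0]].

-4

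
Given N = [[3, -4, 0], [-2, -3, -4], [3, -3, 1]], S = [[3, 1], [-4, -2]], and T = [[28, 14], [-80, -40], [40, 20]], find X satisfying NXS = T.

Left-multiply by N⁻¹ and right-multiply by S⁻¹: X = N⁻¹TS⁻¹.
N has determinant -5; N⁻¹ = [[3, -4/5, -16/5], [2, -3/5, -12/5], [-3, 3/5, 17/5]].
det S = -2; the adjugate gives S⁻¹ = [[1, 1/2], [-2, -3/2]].
N⁻¹T = [[20, 10], [8, 4], [4, 2]].
X = (N⁻¹T)S⁻¹ = [[0, -5], [0, -2], [0, -1]].

X = [[0, -5], [0, -2], [0, -1]]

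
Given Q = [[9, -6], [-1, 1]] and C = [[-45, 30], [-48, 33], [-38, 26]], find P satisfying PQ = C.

P = [[-5, 0], [-5, 3], [-4, 2]]

Q is on the right of P, so right-multiply by Q⁻¹: P = CQ⁻¹.
Q has determinant 3; Q⁻¹ = [[1/3, 2], [1/3, 3]].
P = CQ⁻¹ = [[-45, 30], [-48, 33], [-38, 26]] · [[1/3, 2], [1/3, 3]] = [[-5, 0], [-5, 3], [-4, 2]].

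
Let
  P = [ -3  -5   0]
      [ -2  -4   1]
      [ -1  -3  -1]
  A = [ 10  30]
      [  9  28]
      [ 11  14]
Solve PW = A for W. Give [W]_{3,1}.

-1

Since P multiplies W on the left, W = P⁻¹A.
P has determinant -6; P⁻¹ = [[-7/6, 5/6, 5/6], [1/2, -1/2, -1/2], [-1/3, 2/3, -1/3]].
W = P⁻¹A = [[-7/6, 5/6, 5/6], [1/2, -1/2, -1/2], [-1/3, 2/3, -1/3]] · [[10, 30], [9, 28], [11, 14]] = [[5, 0], [-5, -6], [-1, 4]].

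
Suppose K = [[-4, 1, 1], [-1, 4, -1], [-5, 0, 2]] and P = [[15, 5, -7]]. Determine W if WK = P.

W = [[-3, 2, -1]]

K is on the right of W, so right-multiply by K⁻¹: W = PK⁻¹.
K has determinant -5; K⁻¹ = [[-8/5, 2/5, 1], [-7/5, 3/5, 1], [-4, 1, 3]].
W = PK⁻¹ = [[15, 5, -7]] · [[-8/5, 2/5, 1], [-7/5, 3/5, 1], [-4, 1, 3]] = [[-3, 2, -1]].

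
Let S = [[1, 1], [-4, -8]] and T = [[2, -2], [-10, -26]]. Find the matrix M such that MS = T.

S is on the right of M, so right-multiply by S⁻¹: M = TS⁻¹.
S has determinant -4; S⁻¹ = [[2, 1/4], [-1, -1/4]].
M = TS⁻¹ = [[2, -2], [-10, -26]] · [[2, 1/4], [-1, -1/4]] = [[6, 1], [6, 4]].

M = [[6, 1], [6, 4]]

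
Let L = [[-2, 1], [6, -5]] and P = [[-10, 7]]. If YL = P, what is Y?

Since L sits to the right of Y, Y = PL⁻¹.
det L = 4, so L⁻¹ = [[-5/4, -1/4], [-3/2, -1/2]].
Y = PL⁻¹ = [[-10, 7]] · [[-5/4, -1/4], [-3/2, -1/2]] = [[2, -1]].

Y = [[2, -1]]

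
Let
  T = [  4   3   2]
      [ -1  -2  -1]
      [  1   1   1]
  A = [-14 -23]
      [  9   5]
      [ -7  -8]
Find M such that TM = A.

M = [[1, -5], [-2, 3], [-6, -6]]

Since T multiplies M on the left, M = T⁻¹A.
det T = -2; the adjugate gives T⁻¹ = [[1/2, 1/2, -1/2], [0, -1, -1], [-1/2, 1/2, 5/2]].
M = T⁻¹A = [[1/2, 1/2, -1/2], [0, -1, -1], [-1/2, 1/2, 5/2]] · [[-14, -23], [9, 5], [-7, -8]] = [[1, -5], [-2, 3], [-6, -6]].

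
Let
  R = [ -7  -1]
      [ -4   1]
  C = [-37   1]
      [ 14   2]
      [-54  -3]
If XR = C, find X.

Right-multiplying both sides by R⁻¹ gives X = CR⁻¹.
det R = -11; the adjugate gives R⁻¹ = [[-1/11, -1/11], [-4/11, 7/11]].
X = CR⁻¹ = [[-37, 1], [14, 2], [-54, -3]] · [[-1/11, -1/11], [-4/11, 7/11]] = [[3, 4], [-2, 0], [6, 3]].

X = [[3, 4], [-2, 0], [6, 3]]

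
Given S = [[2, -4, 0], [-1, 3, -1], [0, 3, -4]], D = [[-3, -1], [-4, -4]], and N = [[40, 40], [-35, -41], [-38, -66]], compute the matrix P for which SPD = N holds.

P = [[4, 3], [2, 4], [5, -2]]

Isolating P: multiply by S⁻¹ from the left and D⁻¹ from the right, so P = S⁻¹ND⁻¹.
S has determinant -2; S⁻¹ = [[9/2, 8, -2], [2, 4, -1], [3/2, 3, -1]].
D has determinant 8; D⁻¹ = [[-1/2, 1/8], [1/2, -3/8]].
S⁻¹N = [[-24, -16], [-22, -18], [-7, 3]].
P = (S⁻¹N)D⁻¹ = [[4, 3], [2, 4], [5, -2]].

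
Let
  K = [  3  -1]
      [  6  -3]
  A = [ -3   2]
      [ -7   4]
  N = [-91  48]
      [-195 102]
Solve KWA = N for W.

W = [[-3, 5], [5, -4]]

Isolating W: multiply by K⁻¹ from the left and A⁻¹ from the right, so W = K⁻¹NA⁻¹.
det K = -3, so K⁻¹ = [[1, -1/3], [2, -1]].
A has determinant 2; A⁻¹ = [[2, -1], [7/2, -3/2]].
K⁻¹N = [[-26, 14], [13, -6]].
W = (K⁻¹N)A⁻¹ = [[-3, 5], [5, -4]].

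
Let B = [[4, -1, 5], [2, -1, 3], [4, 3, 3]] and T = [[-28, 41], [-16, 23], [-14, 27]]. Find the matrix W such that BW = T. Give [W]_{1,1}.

B is on the left of W, so left-multiply by B⁻¹: W = B⁻¹T.
B has determinant -4; B⁻¹ = [[3, -9/2, -1/2], [-3/2, 2, 1/2], [-5/2, 4, 1/2]].
W = B⁻¹T = [[3, -9/2, -1/2], [-3/2, 2, 1/2], [-5/2, 4, 1/2]] · [[-28, 41], [-16, 23], [-14, 27]] = [[-5, 6], [3, -2], [-1, 3]].

-5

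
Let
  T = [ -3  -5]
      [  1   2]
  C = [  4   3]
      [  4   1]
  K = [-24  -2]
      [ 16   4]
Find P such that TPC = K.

Left-multiply by T⁻¹ and right-multiply by C⁻¹: P = T⁻¹KC⁻¹.
det T = -1; the adjugate gives T⁻¹ = [[-2, -5], [1, 3]].
det C = -8, so C⁻¹ = [[-1/8, 3/8], [1/2, -1/2]].
T⁻¹K = [[-32, -16], [24, 10]].
P = (T⁻¹K)C⁻¹ = [[-4, -4], [2, 4]].

P = [[-4, -4], [2, 4]]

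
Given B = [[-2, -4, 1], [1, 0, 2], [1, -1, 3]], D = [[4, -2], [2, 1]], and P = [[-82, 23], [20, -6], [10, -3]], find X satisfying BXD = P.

X = [[4, 4], [2, 0], [0, -1]]

X = B⁻¹PD⁻¹ (apply B⁻¹ on the left and D⁻¹ on the right).
B has determinant -1; B⁻¹ = [[-2, -11, 8], [1, 7, -5], [1, 6, -4]].
D has determinant 8; D⁻¹ = [[1/8, 1/4], [-1/4, 1/2]].
B⁻¹P = [[24, -4], [8, -4], [-2, -1]].
X = (B⁻¹P)D⁻¹ = [[4, 4], [2, 0], [0, -1]].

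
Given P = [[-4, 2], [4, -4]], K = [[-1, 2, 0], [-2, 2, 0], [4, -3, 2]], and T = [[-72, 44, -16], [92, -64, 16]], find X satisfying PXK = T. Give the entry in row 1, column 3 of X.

X = P⁻¹TK⁻¹ (apply P⁻¹ on the left and K⁻¹ on the right).
det P = 8; the adjugate gives P⁻¹ = [[-1/2, -1/4], [-1/2, -1/2]].
det K = 4; the adjugate gives K⁻¹ = [[1, -1, 0], [1, -1/2, 0], [-1/2, 5/4, 1/2]].
P⁻¹T = [[13, -6, 4], [-10, 10, 0]].
X = (P⁻¹T)K⁻¹ = [[5, -5, 2], [0, 5, 0]].

2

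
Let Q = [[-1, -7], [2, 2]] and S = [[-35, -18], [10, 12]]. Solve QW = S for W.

W = [[0, 4], [5, 2]]

Q is on the left of W, so left-multiply by Q⁻¹: W = Q⁻¹S.
det Q = 12; the adjugate gives Q⁻¹ = [[1/6, 7/12], [-1/6, -1/12]].
W = Q⁻¹S = [[1/6, 7/12], [-1/6, -1/12]] · [[-35, -18], [10, 12]] = [[0, 4], [5, 2]].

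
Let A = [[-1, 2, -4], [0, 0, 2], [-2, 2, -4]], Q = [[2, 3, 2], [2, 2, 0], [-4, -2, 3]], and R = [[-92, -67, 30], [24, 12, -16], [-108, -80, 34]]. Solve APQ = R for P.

Left-multiply by A⁻¹ and right-multiply by Q⁻¹: P = A⁻¹RQ⁻¹.
det A = -4; the adjugate gives A⁻¹ = [[1, 0, -1], [1, 1, -1/2], [0, 1/2, 0]].
det Q = 2, so Q⁻¹ = [[3, -13/2, -2], [-3, 7, 2], [2, -4, -1]].
A⁻¹R = [[16, 13, -4], [-14, -15, -3], [12, 6, -8]].
P = (A⁻¹R)Q⁻¹ = [[1, 3, -2], [-3, -2, 1], [2, -4, -4]].

P = [[1, 3, -2], [-3, -2, 1], [2, -4, -4]]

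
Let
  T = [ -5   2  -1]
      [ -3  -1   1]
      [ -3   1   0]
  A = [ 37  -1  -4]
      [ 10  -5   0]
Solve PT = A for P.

T is on the right of P, so right-multiply by T⁻¹: P = AT⁻¹.
det T = 5, so T⁻¹ = [[-1/5, -1/5, 1/5], [-3/5, -3/5, 8/5], [-6/5, -1/5, 11/5]].
P = AT⁻¹ = [[37, -1, -4], [10, -5, 0]] · [[-1/5, -1/5, 1/5], [-3/5, -3/5, 8/5], [-6/5, -1/5, 11/5]] = [[-2, -6, -3], [1, 1, -6]].

P = [[-2, -6, -3], [1, 1, -6]]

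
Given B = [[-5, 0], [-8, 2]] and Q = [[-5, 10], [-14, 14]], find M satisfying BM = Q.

M = [[1, -2], [-3, -1]]

Since B multiplies M on the left, M = B⁻¹Q.
det B = -10; the adjugate gives B⁻¹ = [[-1/5, 0], [-4/5, 1/2]].
M = B⁻¹Q = [[-1/5, 0], [-4/5, 1/2]] · [[-5, 10], [-14, 14]] = [[1, -2], [-3, -1]].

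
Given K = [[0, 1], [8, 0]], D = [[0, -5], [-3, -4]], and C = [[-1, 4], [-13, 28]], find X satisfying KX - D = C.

KX = C + D = [[-1, -1], [-16, 24]].
Left-multiplying both sides by K⁻¹ gives X = K⁻¹(C + D).
det K = -8; the adjugate gives K⁻¹ = [[0, 1/8], [1, 0]].
X = K⁻¹(C + D) = [[-2, 3], [-1, -1]].

X = [[-2, 3], [-1, -1]]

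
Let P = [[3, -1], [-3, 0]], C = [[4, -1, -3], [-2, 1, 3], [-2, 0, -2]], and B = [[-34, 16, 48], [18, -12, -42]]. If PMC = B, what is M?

Left-multiply by P⁻¹ and right-multiply by C⁻¹: M = P⁻¹BC⁻¹.
det P = -3; the adjugate gives P⁻¹ = [[0, -1/3], [-1, -1]].
det C = -4, so C⁻¹ = [[1/2, 1/2, 0], [5/2, 7/2, 3/2], [-1/2, -1/2, -1/2]].
P⁻¹B = [[-6, 4, 14], [16, -4, -6]].
M = (P⁻¹B)C⁻¹ = [[0, 4, -1], [1, -3, -3]].

M = [[0, 4, -1], [1, -3, -3]]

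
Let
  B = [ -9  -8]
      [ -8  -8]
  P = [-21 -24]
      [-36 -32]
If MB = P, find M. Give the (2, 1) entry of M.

Since B sits to the right of M, M = PB⁻¹.
det B = 8, so B⁻¹ = [[-1, 1], [1, -9/8]].
M = PB⁻¹ = [[-21, -24], [-36, -32]] · [[-1, 1], [1, -9/8]] = [[-3, 6], [4, 0]].

4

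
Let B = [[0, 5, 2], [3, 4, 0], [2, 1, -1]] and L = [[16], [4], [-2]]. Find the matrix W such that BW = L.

Since B multiplies W on the left, W = B⁻¹L.
det B = 5; the adjugate gives B⁻¹ = [[-4/5, 7/5, -8/5], [3/5, -4/5, 6/5], [-1, 2, -3]].
W = B⁻¹L = [[-4/5, 7/5, -8/5], [3/5, -4/5, 6/5], [-1, 2, -3]] · [[16], [4], [-2]] = [[-4], [4], [-2]].

W = [[-4], [4], [-2]]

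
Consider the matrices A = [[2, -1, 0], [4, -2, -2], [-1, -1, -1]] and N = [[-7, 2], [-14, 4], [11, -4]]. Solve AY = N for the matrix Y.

Y = [[-6, 2], [-5, 2], [0, 0]]

A is on the left of Y, so left-multiply by A⁻¹: Y = A⁻¹N.
A has determinant -6; A⁻¹ = [[0, 1/6, -1/3], [-1, 1/3, -2/3], [1, -1/2, 0]].
Y = A⁻¹N = [[0, 1/6, -1/3], [-1, 1/3, -2/3], [1, -1/2, 0]] · [[-7, 2], [-14, 4], [11, -4]] = [[-6, 2], [-5, 2], [0, 0]].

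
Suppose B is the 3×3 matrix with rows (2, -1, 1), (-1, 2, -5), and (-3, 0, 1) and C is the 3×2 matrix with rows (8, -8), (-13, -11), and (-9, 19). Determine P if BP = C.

P = [[4, -5], [3, 2], [3, 4]]

Left-multiplying both sides by B⁻¹ gives P = B⁻¹C.
det B = -6; the adjugate gives B⁻¹ = [[-1/3, -1/6, -1/2], [-8/3, -5/6, -3/2], [-1, -1/2, -1/2]].
P = B⁻¹C = [[-1/3, -1/6, -1/2], [-8/3, -5/6, -3/2], [-1, -1/2, -1/2]] · [[8, -8], [-13, -11], [-9, 19]] = [[4, -5], [3, 2], [3, 4]].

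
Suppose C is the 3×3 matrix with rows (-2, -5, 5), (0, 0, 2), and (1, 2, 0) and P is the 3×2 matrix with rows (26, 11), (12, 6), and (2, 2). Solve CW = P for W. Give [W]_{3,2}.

Left-multiplying both sides by C⁻¹ gives W = C⁻¹P.
C has determinant -2; C⁻¹ = [[2, -5, 5], [-1, 5/2, -2], [0, 1/2, 0]].
W = C⁻¹P = [[2, -5, 5], [-1, 5/2, -2], [0, 1/2, 0]] · [[26, 11], [12, 6], [2, 2]] = [[2, 2], [0, 0], [6, 3]].

3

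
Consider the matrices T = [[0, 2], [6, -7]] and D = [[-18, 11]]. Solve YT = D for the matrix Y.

Since T sits to the right of Y, Y = DT⁻¹.
det T = -12, so T⁻¹ = [[7/12, 1/6], [1/2, 0]].
Y = DT⁻¹ = [[-18, 11]] · [[7/12, 1/6], [1/2, 0]] = [[-5, -3]].

Y = [[-5, -3]]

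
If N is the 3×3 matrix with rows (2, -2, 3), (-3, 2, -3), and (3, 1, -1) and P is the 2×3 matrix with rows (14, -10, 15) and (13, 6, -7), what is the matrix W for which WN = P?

Right-multiplying both sides by N⁻¹ gives W = PN⁻¹.
N has determinant -1; N⁻¹ = [[-1, -1, 0], [12, 11, 3], [9, 8, 2]].
W = PN⁻¹ = [[14, -10, 15], [13, 6, -7]] · [[-1, -1, 0], [12, 11, 3], [9, 8, 2]] = [[1, -4, 0], [-4, -3, 4]].

W = [[1, -4, 0], [-4, -3, 4]]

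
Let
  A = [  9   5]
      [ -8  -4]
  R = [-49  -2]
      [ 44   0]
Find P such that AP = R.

P = [[-6, 2], [1, -4]]

Left-multiplying both sides by A⁻¹ gives P = A⁻¹R.
det A = 4; the adjugate gives A⁻¹ = [[-1, -5/4], [2, 9/4]].
P = A⁻¹R = [[-1, -5/4], [2, 9/4]] · [[-49, -2], [44, 0]] = [[-6, 2], [1, -4]].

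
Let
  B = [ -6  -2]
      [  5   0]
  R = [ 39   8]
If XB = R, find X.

Right-multiplying both sides by B⁻¹ gives X = RB⁻¹.
det B = 10, so B⁻¹ = [[0, 1/5], [-1/2, -3/5]].
X = RB⁻¹ = [[39, 8]] · [[0, 1/5], [-1/2, -3/5]] = [[-4, 3]].

X = [[-4, 3]]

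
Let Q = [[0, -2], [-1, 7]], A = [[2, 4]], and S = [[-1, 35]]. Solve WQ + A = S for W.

WQ = S − A = [[-3, 31]].
Right-multiplying both sides by Q⁻¹ gives W = (S − A)Q⁻¹.
Q has determinant -2; Q⁻¹ = [[-7/2, -1], [-1/2, 0]].
W = (S − A)Q⁻¹ = [[-5, 3]].

W = [[-5, 3]]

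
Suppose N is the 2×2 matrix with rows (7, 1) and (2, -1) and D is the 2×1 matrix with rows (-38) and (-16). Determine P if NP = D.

N is on the left of P, so left-multiply by N⁻¹: P = N⁻¹D.
det N = -9; the adjugate gives N⁻¹ = [[1/9, 1/9], [2/9, -7/9]].
P = N⁻¹D = [[1/9, 1/9], [2/9, -7/9]] · [[-38], [-16]] = [[-6], [4]].

P = [[-6], [4]]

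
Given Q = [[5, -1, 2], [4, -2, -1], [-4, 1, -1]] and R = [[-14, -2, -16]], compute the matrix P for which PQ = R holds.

Right-multiplying both sides by Q⁻¹ gives P = RQ⁻¹.
Q has determinant -1; Q⁻¹ = [[-3, -1, -5], [-8, -3, -13], [4, 1, 6]].
P = RQ⁻¹ = [[-14, -2, -16]] · [[-3, -1, -5], [-8, -3, -13], [4, 1, 6]] = [[-6, 4, 0]].

P = [[-6, 4, 0]]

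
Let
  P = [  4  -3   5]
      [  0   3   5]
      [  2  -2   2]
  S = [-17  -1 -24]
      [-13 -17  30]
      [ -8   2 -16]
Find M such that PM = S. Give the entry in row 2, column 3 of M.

5

P is on the left of M, so left-multiply by P⁻¹: M = P⁻¹S.
P has determinant 4; P⁻¹ = [[4, -1, -15/2], [5/2, -1/2, -5], [-3/2, 1/2, 3]].
M = P⁻¹S = [[4, -1, -15/2], [5/2, -1/2, -5], [-3/2, 1/2, 3]] · [[-17, -1, -24], [-13, -17, 30], [-8, 2, -16]] = [[5, -2, -6], [4, -4, 5], [-5, -1, 3]].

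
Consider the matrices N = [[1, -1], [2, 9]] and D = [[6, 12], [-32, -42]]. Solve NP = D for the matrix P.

P = [[2, 6], [-4, -6]]

N is on the left of P, so left-multiply by N⁻¹: P = N⁻¹D.
det N = 11; the adjugate gives N⁻¹ = [[9/11, 1/11], [-2/11, 1/11]].
P = N⁻¹D = [[9/11, 1/11], [-2/11, 1/11]] · [[6, 12], [-32, -42]] = [[2, 6], [-4, -6]].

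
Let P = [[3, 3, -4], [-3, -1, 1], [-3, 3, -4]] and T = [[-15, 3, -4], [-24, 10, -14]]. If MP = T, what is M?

Since P sits to the right of M, M = TP⁻¹.
det P = 6; the adjugate gives P⁻¹ = [[1/6, 0, -1/6], [-5/2, -4, 3/2], [-2, -3, 1]].
M = TP⁻¹ = [[-15, 3, -4], [-24, 10, -14]] · [[1/6, 0, -1/6], [-5/2, -4, 3/2], [-2, -3, 1]] = [[-2, 0, 3], [-1, 2, 5]].

M = [[-2, 0, 3], [-1, 2, 5]]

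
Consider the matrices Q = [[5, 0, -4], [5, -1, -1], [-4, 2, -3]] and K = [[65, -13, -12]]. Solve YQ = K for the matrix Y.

Y = [[6, 3, -5]]

Right-multiplying both sides by Q⁻¹ gives Y = KQ⁻¹.
det Q = 1; the adjugate gives Q⁻¹ = [[5, -8, -4], [19, -31, -15], [6, -10, -5]].
Y = KQ⁻¹ = [[65, -13, -12]] · [[5, -8, -4], [19, -31, -15], [6, -10, -5]] = [[6, 3, -5]].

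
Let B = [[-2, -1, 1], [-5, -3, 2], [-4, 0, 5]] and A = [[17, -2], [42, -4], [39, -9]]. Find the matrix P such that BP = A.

P = [[-6, 1], [-2, -1], [3, -1]]

Since B multiplies P on the left, P = B⁻¹A.
det B = 1, so B⁻¹ = [[-15, 5, 1], [17, -6, -1], [-12, 4, 1]].
P = B⁻¹A = [[-15, 5, 1], [17, -6, -1], [-12, 4, 1]] · [[17, -2], [42, -4], [39, -9]] = [[-6, 1], [-2, -1], [3, -1]].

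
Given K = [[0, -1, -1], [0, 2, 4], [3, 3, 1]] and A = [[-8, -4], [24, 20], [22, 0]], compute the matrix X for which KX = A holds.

X = [[2, 0], [4, -2], [4, 6]]

Since K multiplies X on the left, X = K⁻¹A.
det K = -6, so K⁻¹ = [[5/3, 1/3, 1/3], [-2, -1/2, 0], [1, 1/2, 0]].
X = K⁻¹A = [[5/3, 1/3, 1/3], [-2, -1/2, 0], [1, 1/2, 0]] · [[-8, -4], [24, 20], [22, 0]] = [[2, 0], [4, -2], [4, 6]].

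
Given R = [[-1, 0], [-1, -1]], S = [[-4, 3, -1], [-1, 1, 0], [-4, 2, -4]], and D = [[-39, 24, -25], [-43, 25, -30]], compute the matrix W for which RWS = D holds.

Isolating W: multiply by R⁻¹ from the left and S⁻¹ from the right, so W = R⁻¹DS⁻¹.
det R = 1, so R⁻¹ = [[-1, 0], [1, -1]].
S has determinant 2; S⁻¹ = [[-2, 5, 1/2], [-2, 6, 1/2], [1, -2, -1/2]].
R⁻¹D = [[39, -24, 25], [4, -1, 5]].
W = (R⁻¹D)S⁻¹ = [[-5, 1, -5], [-1, 4, -1]].

W = [[-5, 1, -5], [-1, 4, -1]]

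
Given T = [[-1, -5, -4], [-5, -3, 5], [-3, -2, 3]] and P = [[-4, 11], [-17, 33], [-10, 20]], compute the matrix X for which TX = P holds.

X = [[5, -6], [-1, -1], [1, 0]]

T is on the left of X, so left-multiply by T⁻¹: X = T⁻¹P.
det T = -5; the adjugate gives T⁻¹ = [[-1/5, -23/5, 37/5], [0, 3, -5], [-1/5, -13/5, 22/5]].
X = T⁻¹P = [[-1/5, -23/5, 37/5], [0, 3, -5], [-1/5, -13/5, 22/5]] · [[-4, 11], [-17, 33], [-10, 20]] = [[5, -6], [-1, -1], [1, 0]].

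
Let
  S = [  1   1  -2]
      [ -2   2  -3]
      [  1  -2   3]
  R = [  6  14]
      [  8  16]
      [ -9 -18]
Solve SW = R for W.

Left-multiplying both sides by S⁻¹ gives W = S⁻¹R.
S has determinant -1; S⁻¹ = [[0, -1, -1], [-3, -5, -7], [-2, -3, -4]].
W = S⁻¹R = [[0, -1, -1], [-3, -5, -7], [-2, -3, -4]] · [[6, 14], [8, 16], [-9, -18]] = [[1, 2], [5, 4], [0, -4]].

W = [[1, 2], [5, 4], [0, -4]]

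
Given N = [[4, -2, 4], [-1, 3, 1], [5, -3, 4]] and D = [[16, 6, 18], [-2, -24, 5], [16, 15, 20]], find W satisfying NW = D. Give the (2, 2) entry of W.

Left-multiplying both sides by N⁻¹ gives W = N⁻¹D.
N has determinant -6; N⁻¹ = [[-5/2, 2/3, 7/3], [-3/2, 2/3, 4/3], [2, -1/3, -5/3]].
W = N⁻¹D = [[-5/2, 2/3, 7/3], [-3/2, 2/3, 4/3], [2, -1/3, -5/3]] · [[16, 6, 18], [-2, -24, 5], [16, 15, 20]] = [[-4, 4, 5], [-4, -5, 3], [6, -5, 1]].

-5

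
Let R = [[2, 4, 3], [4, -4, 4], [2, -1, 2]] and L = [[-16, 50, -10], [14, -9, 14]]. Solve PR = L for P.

P = [[6, -6, -2], [0, 1, 5]]

Since R sits to the right of P, P = LR⁻¹.
det R = 4; the adjugate gives R⁻¹ = [[-1, -11/4, 7], [0, -1/2, 1], [1, 5/2, -6]].
P = LR⁻¹ = [[-16, 50, -10], [14, -9, 14]] · [[-1, -11/4, 7], [0, -1/2, 1], [1, 5/2, -6]] = [[6, -6, -2], [0, 1, 5]].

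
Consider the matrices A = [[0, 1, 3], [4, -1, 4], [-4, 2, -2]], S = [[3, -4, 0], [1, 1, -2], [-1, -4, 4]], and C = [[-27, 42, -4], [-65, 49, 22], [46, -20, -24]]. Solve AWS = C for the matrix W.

Isolating W: multiply by A⁻¹ from the left and S⁻¹ from the right, so W = A⁻¹CS⁻¹.
A has determinant 4; A⁻¹ = [[-3/2, 2, 7/4], [-2, 3, 3], [1, -1, -1]].
S has determinant -4; S⁻¹ = [[1, -4, -2], [1/2, -3, -3/2], [3/4, -4, -7/4]].
A⁻¹C = [[-9, 0, 8], [-3, 3, 2], [-8, 13, -2]].
W = (A⁻¹C)S⁻¹ = [[-3, 4, 4], [0, -5, -2], [-3, 1, 0]].

W = [[-3, 4, 4], [0, -5, -2], [-3, 1, 0]]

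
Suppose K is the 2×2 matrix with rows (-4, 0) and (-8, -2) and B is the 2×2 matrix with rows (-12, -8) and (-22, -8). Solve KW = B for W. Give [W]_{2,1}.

-1

Since K multiplies W on the left, W = K⁻¹B.
det K = 8, so K⁻¹ = [[-1/4, 0], [1, -1/2]].
W = K⁻¹B = [[-1/4, 0], [1, -1/2]] · [[-12, -8], [-22, -8]] = [[3, 2], [-1, -4]].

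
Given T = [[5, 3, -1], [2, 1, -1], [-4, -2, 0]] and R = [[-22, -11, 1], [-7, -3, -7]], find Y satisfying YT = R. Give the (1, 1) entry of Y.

Right-multiplying both sides by T⁻¹ gives Y = RT⁻¹.
det T = 2, so T⁻¹ = [[-1, 1, -1], [2, -2, 3/2], [0, -1, -1/2]].
Y = RT⁻¹ = [[-22, -11, 1], [-7, -3, -7]] · [[-1, 1, -1], [2, -2, 3/2], [0, -1, -1/2]] = [[0, -1, 5], [1, 6, 6]].

0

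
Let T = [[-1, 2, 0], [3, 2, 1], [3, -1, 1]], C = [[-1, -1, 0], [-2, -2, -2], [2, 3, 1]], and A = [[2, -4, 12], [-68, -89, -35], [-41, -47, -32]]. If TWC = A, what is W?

W = [[2, 5, -4], [3, -2, -5], [0, -4, 1]]

Left-multiply by T⁻¹ and right-multiply by C⁻¹: W = T⁻¹AC⁻¹.
det T = -3; the adjugate gives T⁻¹ = [[-1, 2/3, -2/3], [0, 1/3, -1/3], [3, -5/3, 8/3]].
det C = -2, so C⁻¹ = [[-2, -1/2, -1], [1, 1/2, 1], [1, -1/2, 0]].
T⁻¹A = [[-20, -24, -14], [-9, -14, -1], [10, 11, 9]].
W = (T⁻¹A)C⁻¹ = [[2, 5, -4], [3, -2, -5], [0, -4, 1]].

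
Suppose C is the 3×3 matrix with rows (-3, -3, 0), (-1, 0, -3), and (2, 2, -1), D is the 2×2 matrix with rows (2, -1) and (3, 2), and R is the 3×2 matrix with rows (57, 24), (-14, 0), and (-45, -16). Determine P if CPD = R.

Left-multiply by C⁻¹ and right-multiply by D⁻¹: P = C⁻¹RD⁻¹.
det C = 3; the adjugate gives C⁻¹ = [[2, -1, 3], [-7/3, 1, -3], [-2/3, 0, -1]].
det D = 7; the adjugate gives D⁻¹ = [[2/7, 1/7], [-3/7, 2/7]].
C⁻¹R = [[-7, 0], [-12, -8], [7, 0]].
P = (C⁻¹R)D⁻¹ = [[-2, -1], [0, -4], [2, 1]].

P = [[-2, -1], [0, -4], [2, 1]]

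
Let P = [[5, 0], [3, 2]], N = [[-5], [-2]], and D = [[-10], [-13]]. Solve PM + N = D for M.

PM = D − N = [[-5], [-11]].
P is on the left of M, so left-multiply by P⁻¹: M = P⁻¹(D − N).
det P = 10, so P⁻¹ = [[1/5, 0], [-3/10, 1/2]].
M = P⁻¹(D − N) = [[-1], [-4]].

M = [[-1], [-4]]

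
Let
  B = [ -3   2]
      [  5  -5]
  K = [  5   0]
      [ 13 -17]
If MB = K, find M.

Since B sits to the right of M, M = KB⁻¹.
det B = 5, so B⁻¹ = [[-1, -2/5], [-1, -3/5]].
M = KB⁻¹ = [[5, 0], [13, -17]] · [[-1, -2/5], [-1, -3/5]] = [[-5, -2], [4, 5]].

M = [[-5, -2], [4, 5]]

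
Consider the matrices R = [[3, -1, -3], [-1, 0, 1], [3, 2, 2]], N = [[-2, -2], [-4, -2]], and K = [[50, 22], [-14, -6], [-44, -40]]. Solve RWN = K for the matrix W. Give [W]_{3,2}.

2

W = R⁻¹KN⁻¹ (apply R⁻¹ on the left and N⁻¹ on the right).
det R = -5, so R⁻¹ = [[2/5, 4/5, 1/5], [-1, -3, 0], [2/5, 9/5, 1/5]].
N has determinant -4; N⁻¹ = [[1/2, -1/2], [-1, 1/2]].
R⁻¹K = [[0, -4], [-8, -4], [-14, -10]].
W = (R⁻¹K)N⁻¹ = [[4, -2], [0, 2], [3, 2]].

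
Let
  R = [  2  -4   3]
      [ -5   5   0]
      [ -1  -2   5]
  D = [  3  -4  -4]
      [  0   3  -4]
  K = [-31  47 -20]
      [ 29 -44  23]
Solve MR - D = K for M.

MR = K + D = [[-28, 43, -24], [29, -41, 19]].
R is on the right of M, so right-multiply by R⁻¹: M = (K + D)R⁻¹.
R has determinant -5; R⁻¹ = [[-5, -14/5, 3], [-5, -13/5, 3], [-3, -8/5, 2]].
M = (K + D)R⁻¹ = [[-3, 5, -3], [3, -5, 2]].

M = [[-3, 5, -3], [3, -5, 2]]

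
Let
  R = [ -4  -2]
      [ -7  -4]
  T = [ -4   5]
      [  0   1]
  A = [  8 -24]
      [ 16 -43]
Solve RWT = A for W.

W = [[0, 5], [1, -3]]

Isolating W: multiply by R⁻¹ from the left and T⁻¹ from the right, so W = R⁻¹AT⁻¹.
R has determinant 2; R⁻¹ = [[-2, 1], [7/2, -2]].
det T = -4, so T⁻¹ = [[-1/4, 5/4], [0, 1]].
R⁻¹A = [[0, 5], [-4, 2]].
W = (R⁻¹A)T⁻¹ = [[0, 5], [1, -3]].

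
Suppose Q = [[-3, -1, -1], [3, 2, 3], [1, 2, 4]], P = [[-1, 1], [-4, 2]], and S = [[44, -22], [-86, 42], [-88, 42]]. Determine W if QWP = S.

W = Q⁻¹SP⁻¹ (apply Q⁻¹ on the left and P⁻¹ on the right).
det Q = -1, so Q⁻¹ = [[-2, -2, 1], [9, 11, -6], [-4, -5, 3]].
det P = 2, so P⁻¹ = [[1, -1/2], [2, -1/2]].
Q⁻¹S = [[-4, 2], [-22, 12], [-10, 4]].
W = (Q⁻¹S)P⁻¹ = [[0, 1], [2, 5], [-2, 3]].

W = [[0, 1], [2, 5], [-2, 3]]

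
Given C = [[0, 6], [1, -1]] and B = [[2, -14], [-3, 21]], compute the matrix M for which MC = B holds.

M = [[-2, 2], [3, -3]]

Right-multiplying both sides by C⁻¹ gives M = BC⁻¹.
det C = -6, so C⁻¹ = [[1/6, 1], [1/6, 0]].
M = BC⁻¹ = [[2, -14], [-3, 21]] · [[1/6, 1], [1/6, 0]] = [[-2, 2], [3, -3]].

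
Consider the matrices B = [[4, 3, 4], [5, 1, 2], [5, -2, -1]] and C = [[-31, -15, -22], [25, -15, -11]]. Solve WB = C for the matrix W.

W = [[-4, -3, 0], [-5, 6, 3]]

B is on the right of W, so right-multiply by B⁻¹: W = CB⁻¹.
det B = -3; the adjugate gives B⁻¹ = [[-1, 5/3, -2/3], [-5, 8, -4], [5, -23/3, 11/3]].
W = CB⁻¹ = [[-31, -15, -22], [25, -15, -11]] · [[-1, 5/3, -2/3], [-5, 8, -4], [5, -23/3, 11/3]] = [[-4, -3, 0], [-5, 6, 3]].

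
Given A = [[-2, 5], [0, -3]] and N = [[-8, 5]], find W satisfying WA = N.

W = [[4, 5]]

A is on the right of W, so right-multiply by A⁻¹: W = NA⁻¹.
det A = 6, so A⁻¹ = [[-1/2, -5/6], [0, -1/3]].
W = NA⁻¹ = [[-8, 5]] · [[-1/2, -5/6], [0, -1/3]] = [[4, 5]].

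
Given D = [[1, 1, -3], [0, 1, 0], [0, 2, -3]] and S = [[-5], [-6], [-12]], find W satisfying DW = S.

D is on the left of W, so left-multiply by D⁻¹: W = D⁻¹S.
det D = -3; the adjugate gives D⁻¹ = [[1, 1, -1], [0, 1, 0], [0, 2/3, -1/3]].
W = D⁻¹S = [[1, 1, -1], [0, 1, 0], [0, 2/3, -1/3]] · [[-5], [-6], [-12]] = [[1], [-6], [0]].

W = [[1], [-6], [0]]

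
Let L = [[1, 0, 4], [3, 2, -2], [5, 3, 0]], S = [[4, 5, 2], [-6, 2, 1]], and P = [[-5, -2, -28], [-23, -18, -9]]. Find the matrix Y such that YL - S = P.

Y = [[-5, 3, -1], [-3, -2, -4]]

YL = P + S = [[-1, 3, -26], [-29, -16, -8]].
L is on the right of Y, so right-multiply by L⁻¹: Y = (P + S)L⁻¹.
L has determinant 2; L⁻¹ = [[3, 6, -4], [-5, -10, 7], [-1/2, -3/2, 1]].
Y = (P + S)L⁻¹ = [[-5, 3, -1], [-3, -2, -4]].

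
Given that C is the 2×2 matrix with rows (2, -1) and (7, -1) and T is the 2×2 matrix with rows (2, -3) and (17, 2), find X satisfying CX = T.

X = [[3, 1], [4, 5]]

C is on the left of X, so left-multiply by C⁻¹: X = C⁻¹T.
det C = 5; the adjugate gives C⁻¹ = [[-1/5, 1/5], [-7/5, 2/5]].
X = C⁻¹T = [[-1/5, 1/5], [-7/5, 2/5]] · [[2, -3], [17, 2]] = [[3, 1], [4, 5]].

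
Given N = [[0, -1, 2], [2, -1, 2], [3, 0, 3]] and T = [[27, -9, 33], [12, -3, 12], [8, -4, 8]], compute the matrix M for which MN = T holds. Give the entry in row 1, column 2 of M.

6

Since N sits to the right of M, M = TN⁻¹.
det N = 6, so N⁻¹ = [[-1/2, 1/2, 0], [0, -1, 2/3], [1/2, -1/2, 1/3]].
M = TN⁻¹ = [[27, -9, 33], [12, -3, 12], [8, -4, 8]] · [[-1/2, 1/2, 0], [0, -1, 2/3], [1/2, -1/2, 1/3]] = [[3, 6, 5], [0, 3, 2], [0, 4, 0]].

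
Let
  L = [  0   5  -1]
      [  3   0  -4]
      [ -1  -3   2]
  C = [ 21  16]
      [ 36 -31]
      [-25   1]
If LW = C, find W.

L is on the left of W, so left-multiply by L⁻¹: W = L⁻¹C.
det L = -1; the adjugate gives L⁻¹ = [[12, 7, 20], [2, 1, 3], [9, 5, 15]].
W = L⁻¹C = [[12, 7, 20], [2, 1, 3], [9, 5, 15]] · [[21, 16], [36, -31], [-25, 1]] = [[4, -5], [3, 4], [-6, 4]].

W = [[4, -5], [3, 4], [-6, 4]]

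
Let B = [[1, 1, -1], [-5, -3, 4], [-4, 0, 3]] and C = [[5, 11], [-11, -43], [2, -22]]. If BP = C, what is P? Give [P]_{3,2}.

B is on the left of P, so left-multiply by B⁻¹: P = B⁻¹C.
det B = 2; the adjugate gives B⁻¹ = [[-9/2, -3/2, 1/2], [-1/2, -1/2, 1/2], [-6, -2, 1]].
P = B⁻¹C = [[-9/2, -3/2, 1/2], [-1/2, -1/2, 1/2], [-6, -2, 1]] · [[5, 11], [-11, -43], [2, -22]] = [[-5, 4], [4, 5], [-6, -2]].

-2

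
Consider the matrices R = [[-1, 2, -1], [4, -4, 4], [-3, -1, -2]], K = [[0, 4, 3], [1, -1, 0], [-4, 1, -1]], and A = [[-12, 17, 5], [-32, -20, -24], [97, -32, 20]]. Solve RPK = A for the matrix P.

P = [[0, -1, 5], [1, -4, 4], [0, 1, 2]]

P = R⁻¹AK⁻¹ (apply R⁻¹ on the left and K⁻¹ on the right).
det R = -4, so R⁻¹ = [[-3, -5/4, -1], [1, 1/4, 0], [4, 7/4, 1]].
det K = -5; the adjugate gives K⁻¹ = [[-1/5, -7/5, -3/5], [-1/5, -12/5, -3/5], [3/5, 16/5, 4/5]].
R⁻¹A = [[-21, 6, -5], [-20, 12, -1], [-7, 1, -2]].
P = (R⁻¹A)K⁻¹ = [[0, -1, 5], [1, -4, 4], [0, 1, 2]].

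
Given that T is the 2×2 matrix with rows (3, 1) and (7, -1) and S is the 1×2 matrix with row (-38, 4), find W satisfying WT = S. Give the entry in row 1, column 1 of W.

Since T sits to the right of W, W = ST⁻¹.
T has determinant -10; T⁻¹ = [[1/10, 1/10], [7/10, -3/10]].
W = ST⁻¹ = [[-38, 4]] · [[1/10, 1/10], [7/10, -3/10]] = [[-1, -5]].

-1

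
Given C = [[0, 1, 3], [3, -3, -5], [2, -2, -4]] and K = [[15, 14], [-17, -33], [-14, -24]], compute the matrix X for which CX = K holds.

Since C multiplies X on the left, X = C⁻¹K.
det C = 2; the adjugate gives C⁻¹ = [[1, -1, 2], [1, -3, 9/2], [0, 1, -3/2]].
X = C⁻¹K = [[1, -1, 2], [1, -3, 9/2], [0, 1, -3/2]] · [[15, 14], [-17, -33], [-14, -24]] = [[4, -1], [3, 5], [4, 3]].

X = [[4, -1], [3, 5], [4, 3]]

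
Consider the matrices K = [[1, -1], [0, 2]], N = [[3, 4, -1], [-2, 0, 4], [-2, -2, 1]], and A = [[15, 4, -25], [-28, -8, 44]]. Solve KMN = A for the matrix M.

M = [[1, -1, 2], [0, 5, 2]]

Left-multiply by K⁻¹ and right-multiply by N⁻¹: M = K⁻¹AN⁻¹.
det K = 2, so K⁻¹ = [[1, 1/2], [0, 1/2]].
det N = -4, so N⁻¹ = [[-2, 1/2, -4], [3/2, -1/4, 5/2], [-1, 1/2, -2]].
K⁻¹A = [[1, 0, -3], [-14, -4, 22]].
M = (K⁻¹A)N⁻¹ = [[1, -1, 2], [0, 5, 2]].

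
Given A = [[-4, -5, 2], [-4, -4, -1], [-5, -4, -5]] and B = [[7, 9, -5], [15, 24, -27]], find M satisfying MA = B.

M = [[-1, -2, 1], [-4, -6, 5]]

A is on the right of M, so right-multiply by A⁻¹: M = BA⁻¹.
det A = 3, so A⁻¹ = [[16/3, -11, 13/3], [-5, 10, -4], [-4/3, 3, -4/3]].
M = BA⁻¹ = [[7, 9, -5], [15, 24, -27]] · [[16/3, -11, 13/3], [-5, 10, -4], [-4/3, 3, -4/3]] = [[-1, -2, 1], [-4, -6, 5]].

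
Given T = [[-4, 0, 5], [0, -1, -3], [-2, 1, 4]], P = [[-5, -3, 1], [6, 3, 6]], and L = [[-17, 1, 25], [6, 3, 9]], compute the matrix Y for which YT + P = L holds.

Y = [[2, -2, 2], [1, -2, -2]]

YT = L − P = [[-12, 4, 24], [0, 0, 3]].
Right-multiplying both sides by T⁻¹ gives Y = (L − P)T⁻¹.
det T = -6; the adjugate gives T⁻¹ = [[1/6, -5/6, -5/6], [-1, 1, 2], [1/3, -2/3, -2/3]].
Y = (L − P)T⁻¹ = [[2, -2, 2], [1, -2, -2]].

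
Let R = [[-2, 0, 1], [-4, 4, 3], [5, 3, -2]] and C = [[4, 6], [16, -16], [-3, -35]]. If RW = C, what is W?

Left-multiplying both sides by R⁻¹ gives W = R⁻¹C.
det R = 2, so R⁻¹ = [[-17/2, 3/2, -2], [7/2, -1/2, 1], [-16, 3, -4]].
W = R⁻¹C = [[-17/2, 3/2, -2], [7/2, -1/2, 1], [-16, 3, -4]] · [[4, 6], [16, -16], [-3, -35]] = [[-4, -5], [3, -6], [-4, -4]].

W = [[-4, -5], [3, -6], [-4, -4]]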